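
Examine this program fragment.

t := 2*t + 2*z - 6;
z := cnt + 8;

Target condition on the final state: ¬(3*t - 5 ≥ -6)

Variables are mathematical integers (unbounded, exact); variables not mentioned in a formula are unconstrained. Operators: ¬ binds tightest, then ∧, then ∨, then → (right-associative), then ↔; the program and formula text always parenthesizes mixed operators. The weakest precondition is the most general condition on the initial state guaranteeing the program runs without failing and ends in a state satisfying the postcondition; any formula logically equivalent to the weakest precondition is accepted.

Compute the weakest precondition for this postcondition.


Working backward. After the program, the postcondition ¬(3*t - 5 ≥ -6) must hold; in canonical form it is ¬(3*t ≥ -1).
Before z := cnt + 8: ¬(3*t ≥ -1)
Before t := 2*t + 2*z - 6: ¬(6*t + 6*z ≥ 17)
Answer: WP = ¬(6*t + 6*z ≥ 17)


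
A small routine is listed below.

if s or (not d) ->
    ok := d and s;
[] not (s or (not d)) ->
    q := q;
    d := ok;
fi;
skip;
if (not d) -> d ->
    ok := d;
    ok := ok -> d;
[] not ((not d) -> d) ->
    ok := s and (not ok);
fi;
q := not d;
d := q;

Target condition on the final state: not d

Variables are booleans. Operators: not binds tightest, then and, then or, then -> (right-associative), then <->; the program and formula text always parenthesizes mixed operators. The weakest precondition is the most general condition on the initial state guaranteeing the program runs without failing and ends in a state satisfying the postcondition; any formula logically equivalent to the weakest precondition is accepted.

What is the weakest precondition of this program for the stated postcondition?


Working backward. After the program, not d must hold.
Before d := q: not q
Before q := not d: d
Then branch requires d; else branch requires d.
Before the if: (((not d) -> d) -> d) and ((not ((not d) -> d)) -> d)
Before skip: (((not d) -> d) -> d) and ((not ((not d) -> d)) -> d)
Then branch requires (((not d) -> d) -> d) and ((not ((not d) -> d)) -> d); else branch requires (((not ok) -> ok) -> ok) and ((not ((not ok) -> ok)) -> ok).
Before the if: ((s or (not d)) -> ((((not d) -> d) -> d) and ((not ((not d) -> d)) -> d))) and ((not (s or (not d))) -> ((((not ok) -> ok) -> ok) and ((not ((not ok) -> ok)) -> ok)))
Answer: WP = ((s or (not d)) -> ((((not d) -> d) -> d) and ((not ((not d) -> d)) -> d))) and ((not (s or (not d))) -> ((((not ok) -> ok) -> ok) and ((not ((not ok) -> ok)) -> ok)))


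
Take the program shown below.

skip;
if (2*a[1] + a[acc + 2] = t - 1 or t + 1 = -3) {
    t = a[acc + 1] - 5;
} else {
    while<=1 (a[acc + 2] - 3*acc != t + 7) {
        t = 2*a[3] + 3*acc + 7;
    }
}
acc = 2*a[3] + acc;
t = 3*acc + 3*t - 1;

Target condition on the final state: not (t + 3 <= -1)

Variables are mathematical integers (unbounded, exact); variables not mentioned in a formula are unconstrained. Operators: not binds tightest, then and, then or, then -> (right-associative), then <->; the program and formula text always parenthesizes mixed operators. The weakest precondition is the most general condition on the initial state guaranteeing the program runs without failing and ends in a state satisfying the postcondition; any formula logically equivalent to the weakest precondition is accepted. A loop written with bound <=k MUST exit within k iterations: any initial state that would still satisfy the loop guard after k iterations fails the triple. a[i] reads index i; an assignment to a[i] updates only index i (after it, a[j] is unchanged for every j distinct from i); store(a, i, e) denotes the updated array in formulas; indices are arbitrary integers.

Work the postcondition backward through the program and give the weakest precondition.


Working backward. After the program, the postcondition not (t + 3 <= -1) must hold; in canonical form it is not (t <= -4).
Before t := 3*acc + 3*t - 1: not (3*acc + 3*t <= -3)
Before acc := 2*a[3] + acc: not (6*a[3] + 3*acc + 3*t <= -3)
Then branch requires not (3*a[acc + 1] + 6*a[3] + 3*acc <= 12); else branch requires (a[acc + 2] != 3*acc + t + 7 -> ((not (a[acc + 2] != 2*a[3] + 6*acc + 14)) and (not (12*a[3] + 12*acc <= -24)))) and ((not (a[acc + 2] != 3*acc + t + 7)) -> (not (6*a[3] + 3*acc + 3*t <= -3))).
Before the if: ((a[acc + 2] + 2*a[1] = t - 1 or t = -4) -> (not (3*a[acc + 1] + 6*a[3] + 3*acc <= 12))) and ((not (a[acc + 2] + 2*a[1] = t - 1 or t = -4)) -> ((a[acc + 2] != 3*acc + t + 7 -> ((not (a[acc + 2] != 2*a[3] + 6*acc + 14)) and (not (12*a[3] + 12*acc <= -24)))) and ((not (a[acc + 2] != 3*acc + t + 7)) -> (not (6*a[3] + 3*acc + 3*t <= -3)))))
Before skip: ((a[acc + 2] + 2*a[1] = t - 1 or t = -4) -> (not (3*a[acc + 1] + 6*a[3] + 3*acc <= 12))) and ((not (a[acc + 2] + 2*a[1] = t - 1 or t = -4)) -> ((a[acc + 2] != 3*acc + t + 7 -> ((not (a[acc + 2] != 2*a[3] + 6*acc + 14)) and (not (12*a[3] + 12*acc <= -24)))) and ((not (a[acc + 2] != 3*acc + t + 7)) -> (not (6*a[3] + 3*acc + 3*t <= -3)))))
Answer: WP = ((a[acc + 2] + 2*a[1] = t - 1 or t = -4) -> (not (3*a[acc + 1] + 6*a[3] + 3*acc <= 12))) and ((not (a[acc + 2] + 2*a[1] = t - 1 or t = -4)) -> ((a[acc + 2] != 3*acc + t + 7 -> ((not (a[acc + 2] != 2*a[3] + 6*acc + 14)) and (not (12*a[3] + 12*acc <= -24)))) and ((not (a[acc + 2] != 3*acc + t + 7)) -> (not (6*a[3] + 3*acc + 3*t <= -3)))))


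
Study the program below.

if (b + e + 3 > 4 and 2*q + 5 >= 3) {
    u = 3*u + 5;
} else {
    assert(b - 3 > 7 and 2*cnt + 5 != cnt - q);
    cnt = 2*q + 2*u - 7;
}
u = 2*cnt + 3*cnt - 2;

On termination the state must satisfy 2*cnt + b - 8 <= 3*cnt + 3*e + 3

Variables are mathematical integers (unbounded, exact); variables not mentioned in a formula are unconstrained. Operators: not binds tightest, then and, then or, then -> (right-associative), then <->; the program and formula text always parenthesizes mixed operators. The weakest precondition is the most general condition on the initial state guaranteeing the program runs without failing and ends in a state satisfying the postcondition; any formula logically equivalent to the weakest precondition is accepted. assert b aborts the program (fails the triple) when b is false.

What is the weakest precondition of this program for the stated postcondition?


Working backward. After the program, the postcondition 2*cnt + b - 8 <= 3*cnt + 3*e + 3 must hold; in canonical form it is b <= cnt + 3*e + 11.
Before u := 2*cnt + 3*cnt - 2: b <= cnt + 3*e + 11
Then branch requires b <= cnt + 3*e + 11; else branch requires b > 10 and cnt + q != -5 and b <= 3*e + 2*q + 2*u + 4.
Before the if: ((b + e > 1 and 2*q >= -2) -> b <= cnt + 3*e + 11) and ((not (b + e > 1 and 2*q >= -2)) -> (b > 10 and cnt + q != -5 and b <= 3*e + 2*q + 2*u + 4))
Answer: WP = ((b + e > 1 and 2*q >= -2) -> b <= cnt + 3*e + 11) and ((not (b + e > 1 and 2*q >= -2)) -> (b > 10 and cnt + q != -5 and b <= 3*e + 2*q + 2*u + 4))


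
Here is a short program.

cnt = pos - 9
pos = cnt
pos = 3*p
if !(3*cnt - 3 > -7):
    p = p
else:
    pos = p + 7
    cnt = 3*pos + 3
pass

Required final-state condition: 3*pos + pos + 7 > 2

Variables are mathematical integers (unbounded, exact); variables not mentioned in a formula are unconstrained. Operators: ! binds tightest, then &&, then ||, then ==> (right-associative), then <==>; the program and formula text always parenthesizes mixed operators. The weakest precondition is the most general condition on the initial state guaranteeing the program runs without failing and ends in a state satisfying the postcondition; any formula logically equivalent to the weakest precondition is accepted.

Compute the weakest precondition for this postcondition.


Working backward. After the program, the postcondition 3*pos + pos + 7 > 2 must hold; in canonical form it is 4*pos > -5.
Before skip: 4*pos > -5
Then branch requires 4*pos > -5; else branch requires 4*p > -33.
Before the if: ((!(3*cnt > -4)) ==> 4*pos > -5) && (3*cnt > -4 ==> 4*p > -33)
Before pos := 3*p: ((!(3*cnt > -4)) ==> 12*p > -5) && (3*cnt > -4 ==> 4*p > -33)
Before pos := cnt: ((!(3*cnt > -4)) ==> 12*p > -5) && (3*cnt > -4 ==> 4*p > -33)
Before cnt := pos - 9: ((!(3*pos > 23)) ==> 12*p > -5) && (3*pos > 23 ==> 4*p > -33)
Answer: WP = ((!(3*pos > 23)) ==> 12*p > -5) && (3*pos > 23 ==> 4*p > -33)


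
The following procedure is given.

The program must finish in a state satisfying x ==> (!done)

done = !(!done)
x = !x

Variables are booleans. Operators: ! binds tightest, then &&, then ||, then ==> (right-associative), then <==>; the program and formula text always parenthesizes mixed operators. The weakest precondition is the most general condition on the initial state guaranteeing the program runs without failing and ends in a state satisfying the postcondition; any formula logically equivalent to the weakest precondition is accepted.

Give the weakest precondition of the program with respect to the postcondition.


Working backward. After the program, x ==> (!done) must hold.
Before x := !x: (!x) ==> (!done)
Before done := !(!done): (!x) ==> (!done)
Answer: WP = (!x) ==> (!done)


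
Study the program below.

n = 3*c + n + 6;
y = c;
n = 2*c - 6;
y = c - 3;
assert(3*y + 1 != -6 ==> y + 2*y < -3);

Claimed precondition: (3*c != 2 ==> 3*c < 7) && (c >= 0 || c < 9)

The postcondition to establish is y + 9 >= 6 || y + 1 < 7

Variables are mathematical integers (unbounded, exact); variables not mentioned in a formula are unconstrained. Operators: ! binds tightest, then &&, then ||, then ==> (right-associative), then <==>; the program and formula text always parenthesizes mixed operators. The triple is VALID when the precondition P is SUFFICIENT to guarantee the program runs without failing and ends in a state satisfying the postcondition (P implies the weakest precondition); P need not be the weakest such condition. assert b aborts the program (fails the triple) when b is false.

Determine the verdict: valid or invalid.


Working backward. After the program, the postcondition y + 9 >= 6 || y + 1 < 7 must hold; in canonical form it is y >= -3 || y < 6.
Before assert 3*y + 1 != -6 ==> y + 2*y < -3: (3*y != -7 ==> 3*y < -3) && (y >= -3 || y < 6)
Before y := c - 3: (3*c != 2 ==> 3*c < 6) && (c >= 0 || c < 9)
Before n := 2*c - 6: (3*c != 2 ==> 3*c < 6) && (c >= 0 || c < 9)
Before y := c: (3*c != 2 ==> 3*c < 6) && (c >= 0 || c < 9)
Before n := 3*c + n + 6: (3*c != 2 ==> 3*c < 6) && (c >= 0 || c < 9)
The weakest precondition is (3*c != 2 ==> 3*c < 6) && (c >= 0 || c < 9).
Check whether (3*c != 2 ==> 3*c < 7) && (c >= 0 || c < 9) implies it.
Countermodel: at the initial state c = 2, the precondition holds but the weakest precondition fails.
Answer: invalid


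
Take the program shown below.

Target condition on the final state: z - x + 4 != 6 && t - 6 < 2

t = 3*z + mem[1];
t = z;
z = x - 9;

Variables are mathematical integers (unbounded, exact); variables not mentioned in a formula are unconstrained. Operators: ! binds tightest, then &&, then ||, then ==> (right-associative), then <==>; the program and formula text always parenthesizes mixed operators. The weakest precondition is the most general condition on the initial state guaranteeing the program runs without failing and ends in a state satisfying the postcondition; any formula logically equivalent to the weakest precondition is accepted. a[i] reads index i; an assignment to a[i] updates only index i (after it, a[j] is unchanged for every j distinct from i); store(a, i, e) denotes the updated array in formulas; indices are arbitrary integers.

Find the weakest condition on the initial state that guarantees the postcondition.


Working backward. After the program, the postcondition z - x + 4 != 6 && t - 6 < 2 must hold; in canonical form it is z != x + 2 && t < 8.
Before z := x - 9: t < 8
Before t := z: z < 8
Before t := 3*z + mem[1]: z < 8
Answer: WP = z < 8


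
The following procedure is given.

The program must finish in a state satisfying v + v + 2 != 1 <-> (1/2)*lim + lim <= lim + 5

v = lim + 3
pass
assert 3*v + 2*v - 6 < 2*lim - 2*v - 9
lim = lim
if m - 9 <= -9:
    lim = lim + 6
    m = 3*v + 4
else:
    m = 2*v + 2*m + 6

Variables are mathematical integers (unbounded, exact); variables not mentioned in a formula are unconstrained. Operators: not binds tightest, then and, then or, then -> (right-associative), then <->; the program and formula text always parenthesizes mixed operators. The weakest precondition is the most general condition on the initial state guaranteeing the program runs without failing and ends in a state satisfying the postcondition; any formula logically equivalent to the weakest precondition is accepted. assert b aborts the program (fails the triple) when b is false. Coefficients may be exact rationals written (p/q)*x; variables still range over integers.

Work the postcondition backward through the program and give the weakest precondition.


Working backward. After the program, the postcondition v + v + 2 != 1 <-> (1/2)*lim + lim <= lim + 5 must hold; in canonical form it is 2*v != -1 <-> (1/2)*lim <= 5.
Then branch requires 2*v != -1 <-> (1/2)*lim <= 2; else branch requires 2*v != -1 <-> (1/2)*lim <= 5.
Before the if: (m <= 0 -> (2*v != -1 <-> (1/2)*lim <= 2)) and ((not (m <= 0)) -> (2*v != -1 <-> (1/2)*lim <= 5))
Before lim := lim: (m <= 0 -> (2*v != -1 <-> (1/2)*lim <= 2)) and ((not (m <= 0)) -> (2*v != -1 <-> (1/2)*lim <= 5))
Before assert 3*v + 2*v - 6 < 2*lim - 2*v - 9: 7*v < 2*lim - 3 and (m <= 0 -> (2*v != -1 <-> (1/2)*lim <= 2)) and ((not (m <= 0)) -> (2*v != -1 <-> (1/2)*lim <= 5))
Before skip: 7*v < 2*lim - 3 and (m <= 0 -> (2*v != -1 <-> (1/2)*lim <= 2)) and ((not (m <= 0)) -> (2*v != -1 <-> (1/2)*lim <= 5))
Before v := lim + 3: 5*lim < -24 and (m <= 0 -> (2*lim != -7 <-> (1/2)*lim <= 2)) and ((not (m <= 0)) -> (2*lim != -7 <-> (1/2)*lim <= 5))
Answer: WP = 5*lim < -24 and (m <= 0 -> (2*lim != -7 <-> (1/2)*lim <= 2)) and ((not (m <= 0)) -> (2*lim != -7 <-> (1/2)*lim <= 5))


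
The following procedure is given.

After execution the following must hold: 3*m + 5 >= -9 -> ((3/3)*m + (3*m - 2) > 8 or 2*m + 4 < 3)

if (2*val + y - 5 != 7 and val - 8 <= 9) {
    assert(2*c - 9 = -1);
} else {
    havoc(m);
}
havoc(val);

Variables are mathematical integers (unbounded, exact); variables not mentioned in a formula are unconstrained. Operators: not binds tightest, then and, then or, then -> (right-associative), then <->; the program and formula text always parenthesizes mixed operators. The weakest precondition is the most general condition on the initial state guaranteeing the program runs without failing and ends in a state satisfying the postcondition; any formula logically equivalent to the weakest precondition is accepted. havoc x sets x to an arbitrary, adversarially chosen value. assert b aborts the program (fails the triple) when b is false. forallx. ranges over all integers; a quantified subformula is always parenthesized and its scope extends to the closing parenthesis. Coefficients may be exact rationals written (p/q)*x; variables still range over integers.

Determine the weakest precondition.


Working backward. After the program, the postcondition 3*m + 5 >= -9 -> ((3/3)*m + (3*m - 2) > 8 or 2*m + 4 < 3) must hold; in canonical form it is 3*m >= -14 -> (4*m > 10 or 2*m < -1).
Before havoc val: 3*m >= -14 -> (4*m > 10 or 2*m < -1)
Then branch requires 2*c = 8 and (3*m >= -14 -> (4*m > 10 or 2*m < -1)); else branch requires forall m_1. (3*m_1 >= -14 -> (4*m_1 > 10 or 2*m_1 < -1)).
Before the if: ((2*val + y != 12 and val <= 17) -> (2*c = 8 and (3*m >= -14 -> (4*m > 10 or 2*m < -1)))) and ((not (2*val + y != 12 and val <= 17)) -> (forall m_1. (3*m_1 >= -14 -> (4*m_1 > 10 or 2*m_1 < -1))))
Answer: WP = ((2*val + y != 12 and val <= 17) -> (2*c = 8 and (3*m >= -14 -> (4*m > 10 or 2*m < -1)))) and ((not (2*val + y != 12 and val <= 17)) -> (forall m_1. (3*m_1 >= -14 -> (4*m_1 > 10 or 2*m_1 < -1))))


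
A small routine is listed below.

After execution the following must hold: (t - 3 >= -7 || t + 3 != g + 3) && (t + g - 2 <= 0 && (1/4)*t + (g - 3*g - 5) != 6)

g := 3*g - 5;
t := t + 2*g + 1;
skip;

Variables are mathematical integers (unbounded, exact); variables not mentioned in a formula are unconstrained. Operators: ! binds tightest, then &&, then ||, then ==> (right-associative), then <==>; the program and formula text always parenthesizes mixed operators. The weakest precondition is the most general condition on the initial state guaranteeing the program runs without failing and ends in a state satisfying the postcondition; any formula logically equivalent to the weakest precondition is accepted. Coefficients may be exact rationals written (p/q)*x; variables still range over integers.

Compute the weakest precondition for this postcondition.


Working backward. After the program, the postcondition (t - 3 >= -7 || t + 3 != g + 3) && (t + g - 2 <= 0 && (1/4)*t + (g - 3*g - 5) != 6) must hold; in canonical form it is (t >= -4 || t != g) && g + t <= 2 && (1/4)*t != 2*g + 11.
Before skip: (t >= -4 || t != g) && g + t <= 2 && (1/4)*t != 2*g + 11
Before t := t + 2*g + 1: (2*g + t >= -5 || g + t != -1) && 3*g + t <= 1 && (1/4)*t != (3/2)*g + 43/4
Before g := 3*g - 5: (6*g + t >= 5 || 3*g + t != 4) && 9*g + t <= 16 && (1/4)*t != (9/2)*g + 13/4
Answer: WP = (6*g + t >= 5 || 3*g + t != 4) && 9*g + t <= 16 && (1/4)*t != (9/2)*g + 13/4


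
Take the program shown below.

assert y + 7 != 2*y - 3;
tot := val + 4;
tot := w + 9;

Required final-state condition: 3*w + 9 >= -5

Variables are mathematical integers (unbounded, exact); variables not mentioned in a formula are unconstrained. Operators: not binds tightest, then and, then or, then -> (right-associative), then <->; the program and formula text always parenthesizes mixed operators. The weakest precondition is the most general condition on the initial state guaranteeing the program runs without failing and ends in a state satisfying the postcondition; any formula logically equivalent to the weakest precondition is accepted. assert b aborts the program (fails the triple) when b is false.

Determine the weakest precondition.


Working backward. After the program, the postcondition 3*w + 9 >= -5 must hold; in canonical form it is 3*w >= -14.
Before tot := w + 9: 3*w >= -14
Before tot := val + 4: 3*w >= -14
Before assert y + 7 != 2*y - 3: y != 10 and 3*w >= -14
Answer: WP = y != 10 and 3*w >= -14


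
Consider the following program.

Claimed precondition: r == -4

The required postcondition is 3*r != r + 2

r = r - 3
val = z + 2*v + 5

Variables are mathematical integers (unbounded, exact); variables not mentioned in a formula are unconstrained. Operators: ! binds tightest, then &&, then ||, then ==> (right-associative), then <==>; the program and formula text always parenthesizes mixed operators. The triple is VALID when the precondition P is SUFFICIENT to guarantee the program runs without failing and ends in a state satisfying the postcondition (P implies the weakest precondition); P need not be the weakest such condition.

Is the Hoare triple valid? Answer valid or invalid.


Working backward. After the program, the postcondition 3*r != r + 2 must hold; in canonical form it is 2*r != 2.
Before val := z + 2*v + 5: 2*r != 2
Before r := r - 3: 2*r != 8
The weakest precondition is 2*r != 8.
Check whether r == -4 implies it.
Every state satisfying the precondition satisfies the weakest precondition: the implication holds.
Answer: valid


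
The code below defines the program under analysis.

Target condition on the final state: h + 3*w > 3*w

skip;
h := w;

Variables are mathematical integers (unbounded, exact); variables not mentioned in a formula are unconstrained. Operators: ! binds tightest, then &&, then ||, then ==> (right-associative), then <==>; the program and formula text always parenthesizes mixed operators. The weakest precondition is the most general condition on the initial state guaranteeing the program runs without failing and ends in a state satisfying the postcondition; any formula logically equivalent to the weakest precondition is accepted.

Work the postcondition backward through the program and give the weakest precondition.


Working backward. After the program, the postcondition h + 3*w > 3*w must hold; in canonical form it is h > 0.
Before h := w: w > 0
Before skip: w > 0
Answer: WP = w > 0


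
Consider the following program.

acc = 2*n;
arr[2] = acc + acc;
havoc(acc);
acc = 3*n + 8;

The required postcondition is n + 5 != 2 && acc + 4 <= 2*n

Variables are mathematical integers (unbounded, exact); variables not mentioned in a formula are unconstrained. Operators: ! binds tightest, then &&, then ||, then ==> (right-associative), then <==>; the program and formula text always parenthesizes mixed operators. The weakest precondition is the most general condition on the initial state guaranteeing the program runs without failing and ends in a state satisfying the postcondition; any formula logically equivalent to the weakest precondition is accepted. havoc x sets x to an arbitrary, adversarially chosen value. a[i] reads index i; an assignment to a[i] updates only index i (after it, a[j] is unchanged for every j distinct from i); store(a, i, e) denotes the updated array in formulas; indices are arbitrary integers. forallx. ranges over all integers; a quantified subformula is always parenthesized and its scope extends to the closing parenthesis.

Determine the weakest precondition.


Working backward. After the program, the postcondition n + 5 != 2 && acc + 4 <= 2*n must hold; in canonical form it is n != -3 && acc <= 2*n - 4.
Before acc := 3*n + 8: n != -3 && n <= -12
Before havoc acc: n != -3 && n <= -12
Before arr[2] := acc + acc: n != -3 && n <= -12
Before acc := 2*n: n != -3 && n <= -12
Answer: WP = n != -3 && n <= -12


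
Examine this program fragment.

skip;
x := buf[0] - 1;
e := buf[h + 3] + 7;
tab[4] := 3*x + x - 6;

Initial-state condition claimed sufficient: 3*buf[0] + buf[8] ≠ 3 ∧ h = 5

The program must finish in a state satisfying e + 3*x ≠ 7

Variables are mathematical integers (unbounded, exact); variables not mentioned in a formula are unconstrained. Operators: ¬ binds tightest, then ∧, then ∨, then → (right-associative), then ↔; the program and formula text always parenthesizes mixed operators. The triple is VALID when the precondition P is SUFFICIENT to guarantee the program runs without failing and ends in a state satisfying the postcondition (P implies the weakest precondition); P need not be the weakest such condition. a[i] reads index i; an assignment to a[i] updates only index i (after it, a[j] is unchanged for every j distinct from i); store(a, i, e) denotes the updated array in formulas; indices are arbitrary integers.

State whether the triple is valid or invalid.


Working backward. After the program, e + 3*x ≠ 7 must hold.
Before tab[4] := 3*x + x - 6: e + 3*x ≠ 7
Before e := buf[h + 3] + 7: buf[h + 3] + 3*x ≠ 0
Before x := buf[0] - 1: buf[h + 3] + 3*buf[0] ≠ 3
Before skip: buf[h + 3] + 3*buf[0] ≠ 3
The weakest precondition is buf[h + 3] + 3*buf[0] ≠ 3.
Check whether 3*buf[0] + buf[8] ≠ 3 ∧ h = 5 implies it.
Every state satisfying the precondition satisfies the weakest precondition: the implication holds.
Answer: valid


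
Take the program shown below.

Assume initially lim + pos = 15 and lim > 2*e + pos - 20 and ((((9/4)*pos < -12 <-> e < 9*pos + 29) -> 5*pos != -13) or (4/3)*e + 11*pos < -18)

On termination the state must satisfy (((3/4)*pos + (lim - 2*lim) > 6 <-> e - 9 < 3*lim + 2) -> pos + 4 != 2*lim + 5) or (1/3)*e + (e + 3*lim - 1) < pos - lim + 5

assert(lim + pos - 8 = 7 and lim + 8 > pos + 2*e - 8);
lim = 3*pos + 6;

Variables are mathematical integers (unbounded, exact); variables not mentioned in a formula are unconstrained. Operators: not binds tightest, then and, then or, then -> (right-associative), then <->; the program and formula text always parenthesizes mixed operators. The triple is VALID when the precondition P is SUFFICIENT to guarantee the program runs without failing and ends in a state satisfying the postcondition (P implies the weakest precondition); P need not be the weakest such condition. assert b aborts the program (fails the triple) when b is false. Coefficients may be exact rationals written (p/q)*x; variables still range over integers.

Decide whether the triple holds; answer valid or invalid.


Working backward. After the program, the postcondition (((3/4)*pos + (lim - 2*lim) > 6 <-> e - 9 < 3*lim + 2) -> pos + 4 != 2*lim + 5) or (1/3)*e + (e + 3*lim - 1) < pos - lim + 5 must hold; in canonical form it is (((3/4)*pos > lim + 6 <-> e < 3*lim + 11) -> pos != 2*lim + 1) or (4/3)*e + 4*lim < pos + 6.
Before lim := 3*pos + 6: (((9/4)*pos < -12 <-> e < 9*pos + 29) -> 5*pos != -13) or (4/3)*e + 11*pos < -18
Before assert lim + pos - 8 = 7 and lim + 8 > pos + 2*e - 8: lim + pos = 15 and lim > 2*e + pos - 16 and ((((9/4)*pos < -12 <-> e < 9*pos + 29) -> 5*pos != -13) or (4/3)*e + 11*pos < -18)
The weakest precondition is lim + pos = 15 and lim > 2*e + pos - 16 and ((((9/4)*pos < -12 <-> e < 9*pos + 29) -> 5*pos != -13) or (4/3)*e + 11*pos < -18).
Check whether lim + pos = 15 and lim > 2*e + pos - 20 and ((((9/4)*pos < -12 <-> e < 9*pos + 29) -> 5*pos != -13) or (4/3)*e + 11*pos < -18) implies it.
Countermodel: at the initial state e = 0, lim = -1, pos = 16, the precondition holds but the weakest precondition fails.
Answer: invalid


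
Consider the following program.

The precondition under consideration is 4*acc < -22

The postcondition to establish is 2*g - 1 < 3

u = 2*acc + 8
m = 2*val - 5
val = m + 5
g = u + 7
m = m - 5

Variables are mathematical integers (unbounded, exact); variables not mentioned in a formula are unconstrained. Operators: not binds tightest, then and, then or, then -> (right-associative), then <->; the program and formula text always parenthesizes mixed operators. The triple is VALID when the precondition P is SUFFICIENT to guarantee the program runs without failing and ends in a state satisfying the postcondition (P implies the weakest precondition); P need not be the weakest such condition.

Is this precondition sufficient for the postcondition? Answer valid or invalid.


Working backward. After the program, the postcondition 2*g - 1 < 3 must hold; in canonical form it is 2*g < 4.
Before m := m - 5: 2*g < 4
Before g := u + 7: 2*u < -10
Before val := m + 5: 2*u < -10
Before m := 2*val - 5: 2*u < -10
Before u := 2*acc + 8: 4*acc < -26
The weakest precondition is 4*acc < -26.
Check whether 4*acc < -22 implies it.
Countermodel: at the initial state acc = -6, the precondition holds but the weakest precondition fails.
Answer: invalid


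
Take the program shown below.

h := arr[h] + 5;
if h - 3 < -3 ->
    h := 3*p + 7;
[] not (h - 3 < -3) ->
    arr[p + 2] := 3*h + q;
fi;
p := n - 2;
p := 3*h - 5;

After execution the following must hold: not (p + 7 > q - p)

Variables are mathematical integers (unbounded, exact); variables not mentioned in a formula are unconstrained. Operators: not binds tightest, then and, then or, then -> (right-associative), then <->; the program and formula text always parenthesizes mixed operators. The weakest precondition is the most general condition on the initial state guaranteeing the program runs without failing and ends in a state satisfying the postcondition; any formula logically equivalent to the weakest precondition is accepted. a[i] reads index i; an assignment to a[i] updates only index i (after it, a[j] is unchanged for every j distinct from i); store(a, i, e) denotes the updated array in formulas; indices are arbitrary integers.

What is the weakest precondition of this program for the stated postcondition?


Working backward. After the program, the postcondition not (p + 7 > q - p) must hold; in canonical form it is not (2*p > q - 7).
Before p := 3*h - 5: not (6*h > q + 3)
Before p := n - 2: not (6*h > q + 3)
Then branch requires not (18*p > q - 39); else branch requires not (6*h > q + 3).
Before the if: (h < 0 -> (not (18*p > q - 39))) and ((not (h < 0)) -> (not (6*h > q + 3)))
Before h := arr[h] + 5: (arr[h] < -5 -> (not (18*p > q - 39))) and ((not (arr[h] < -5)) -> (not (6*arr[h] > q - 27)))
Answer: WP = (arr[h] < -5 -> (not (18*p > q - 39))) and ((not (arr[h] < -5)) -> (not (6*arr[h] > q - 27)))


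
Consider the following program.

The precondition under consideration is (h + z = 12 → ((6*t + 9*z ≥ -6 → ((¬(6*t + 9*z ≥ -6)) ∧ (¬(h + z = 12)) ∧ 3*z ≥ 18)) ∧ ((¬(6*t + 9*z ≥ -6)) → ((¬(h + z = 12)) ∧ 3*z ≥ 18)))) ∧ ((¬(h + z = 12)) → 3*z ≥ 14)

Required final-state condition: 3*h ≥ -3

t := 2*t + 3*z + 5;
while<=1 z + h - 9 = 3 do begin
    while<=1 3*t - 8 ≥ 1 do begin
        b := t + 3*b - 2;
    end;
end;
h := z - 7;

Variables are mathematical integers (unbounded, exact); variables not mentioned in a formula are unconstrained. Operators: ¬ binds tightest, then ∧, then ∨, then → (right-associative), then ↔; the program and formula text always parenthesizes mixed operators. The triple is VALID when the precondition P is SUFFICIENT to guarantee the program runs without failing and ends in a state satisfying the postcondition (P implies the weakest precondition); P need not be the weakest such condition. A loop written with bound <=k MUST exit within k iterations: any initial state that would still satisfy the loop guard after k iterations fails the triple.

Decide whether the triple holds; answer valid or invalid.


Working backward. After the program, 3*h ≥ -3 must hold.
Before h := z - 7: 3*z ≥ 18
Before the loop (bound <=1), unroll the exhaustion recursion (WP_0 = exit-now case; WP_j = one more guarded iteration, up to j = 1):
  WP_0: (¬(h + z = 12)) ∧ 3*z ≥ 18
  WP_1: (h + z = 12 → ((3*t ≥ 9 → ((¬(3*t ≥ 9)) ∧ (¬(h + z = 12)) ∧ 3*z ≥ 18)) ∧ ((¬(3*t ≥ 9)) → ((¬(h + z = 12)) ∧ 3*z ≥ 18)))) ∧ ((¬(h + z = 12)) → 3*z ≥ 18)
So before the loop: (h + z = 12 → ((3*t ≥ 9 → ((¬(3*t ≥ 9)) ∧ (¬(h + z = 12)) ∧ 3*z ≥ 18)) ∧ ((¬(3*t ≥ 9)) → ((¬(h + z = 12)) ∧ 3*z ≥ 18)))) ∧ ((¬(h + z = 12)) → 3*z ≥ 18)
Before t := 2*t + 3*z + 5: (h + z = 12 → ((6*t + 9*z ≥ -6 → ((¬(6*t + 9*z ≥ -6)) ∧ (¬(h + z = 12)) ∧ 3*z ≥ 18)) ∧ ((¬(6*t + 9*z ≥ -6)) → ((¬(h + z = 12)) ∧ 3*z ≥ 18)))) ∧ ((¬(h + z = 12)) → 3*z ≥ 18)
The weakest precondition is (h + z = 12 → ((6*t + 9*z ≥ -6 → ((¬(6*t + 9*z ≥ -6)) ∧ (¬(h + z = 12)) ∧ 3*z ≥ 18)) ∧ ((¬(6*t + 9*z ≥ -6)) → ((¬(h + z = 12)) ∧ 3*z ≥ 18)))) ∧ ((¬(h + z = 12)) → 3*z ≥ 18).
Check whether (h + z = 12 → ((6*t + 9*z ≥ -6 → ((¬(6*t + 9*z ≥ -6)) ∧ (¬(h + z = 12)) ∧ 3*z ≥ 18)) ∧ ((¬(6*t + 9*z ≥ -6)) → ((¬(h + z = 12)) ∧ 3*z ≥ 18)))) ∧ ((¬(h + z = 12)) → 3*z ≥ 14) implies it.
Countermodel: at the initial state h = 8, t = 0, z = 5, the precondition holds but the weakest precondition fails.
Answer: invalid


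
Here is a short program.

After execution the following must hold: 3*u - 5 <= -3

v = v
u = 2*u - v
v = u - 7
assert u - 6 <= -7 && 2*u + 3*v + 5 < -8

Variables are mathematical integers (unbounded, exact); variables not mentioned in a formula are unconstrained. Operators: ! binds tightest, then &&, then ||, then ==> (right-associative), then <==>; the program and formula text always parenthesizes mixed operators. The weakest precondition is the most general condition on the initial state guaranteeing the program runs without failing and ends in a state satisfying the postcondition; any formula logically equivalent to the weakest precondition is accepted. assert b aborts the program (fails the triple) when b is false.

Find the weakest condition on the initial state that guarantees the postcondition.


Working backward. After the program, the postcondition 3*u - 5 <= -3 must hold; in canonical form it is 3*u <= 2.
Before assert u - 6 <= -7 && 2*u + 3*v + 5 < -8: u <= -1 && 2*u + 3*v < -13 && 3*u <= 2
Before v := u - 7: u <= -1 && 5*u < 8 && 3*u <= 2
Before u := 2*u - v: 2*u <= v - 1 && 10*u < 5*v + 8 && 6*u <= 3*v + 2
Before v := v: 2*u <= v - 1 && 10*u < 5*v + 8 && 6*u <= 3*v + 2
Answer: WP = 2*u <= v - 1 && 10*u < 5*v + 8 && 6*u <= 3*v + 2


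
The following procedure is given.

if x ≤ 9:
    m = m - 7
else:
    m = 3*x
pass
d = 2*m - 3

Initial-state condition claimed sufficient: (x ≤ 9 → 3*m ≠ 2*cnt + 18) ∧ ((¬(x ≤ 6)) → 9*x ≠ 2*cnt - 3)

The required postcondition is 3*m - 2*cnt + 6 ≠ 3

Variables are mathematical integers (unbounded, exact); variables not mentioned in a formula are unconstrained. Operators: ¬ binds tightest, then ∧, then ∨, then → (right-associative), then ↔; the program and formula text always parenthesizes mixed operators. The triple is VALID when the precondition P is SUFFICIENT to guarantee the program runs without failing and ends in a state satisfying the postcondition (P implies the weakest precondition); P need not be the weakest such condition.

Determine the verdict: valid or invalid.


Working backward. After the program, the postcondition 3*m - 2*cnt + 6 ≠ 3 must hold; in canonical form it is 3*m ≠ 2*cnt - 3.
Before d := 2*m - 3: 3*m ≠ 2*cnt - 3
Before skip: 3*m ≠ 2*cnt - 3
Then branch requires 3*m ≠ 2*cnt + 18; else branch requires 9*x ≠ 2*cnt - 3.
Before the if: (x ≤ 9 → 3*m ≠ 2*cnt + 18) ∧ ((¬(x ≤ 9)) → 9*x ≠ 2*cnt - 3)
The weakest precondition is (x ≤ 9 → 3*m ≠ 2*cnt + 18) ∧ ((¬(x ≤ 9)) → 9*x ≠ 2*cnt - 3).
Check whether (x ≤ 9 → 3*m ≠ 2*cnt + 18) ∧ ((¬(x ≤ 6)) → 9*x ≠ 2*cnt - 3) implies it.
Every state satisfying the precondition satisfies the weakest precondition: the implication holds.
Answer: valid


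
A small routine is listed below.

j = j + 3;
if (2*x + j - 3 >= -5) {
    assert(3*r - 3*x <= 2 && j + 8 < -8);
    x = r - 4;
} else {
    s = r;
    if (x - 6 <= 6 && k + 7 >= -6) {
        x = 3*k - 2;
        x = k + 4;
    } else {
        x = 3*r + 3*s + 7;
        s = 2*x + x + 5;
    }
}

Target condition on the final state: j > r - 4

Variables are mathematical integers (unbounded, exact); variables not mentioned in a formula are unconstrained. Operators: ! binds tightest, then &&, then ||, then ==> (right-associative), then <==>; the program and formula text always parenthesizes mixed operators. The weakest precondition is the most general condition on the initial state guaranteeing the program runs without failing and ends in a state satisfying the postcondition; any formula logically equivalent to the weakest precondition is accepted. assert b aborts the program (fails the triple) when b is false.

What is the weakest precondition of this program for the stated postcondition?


Working backward. After the program, j > r - 4 must hold.
Then branch requires 3*r <= 3*x + 2 && j < -16 && j > r - 4; else branch requires ((x <= 12 && k >= -13) ==> j > r - 4) && ((!(x <= 12 && k >= -13)) ==> j > r - 4).
Before the if: (j + 2*x >= -2 ==> (3*r <= 3*x + 2 && j < -16 && j > r - 4)) && ((!(j + 2*x >= -2)) ==> (((x <= 12 && k >= -13) ==> j > r - 4) && ((!(x <= 12 && k >= -13)) ==> j > r - 4)))
Before j := j + 3: (j + 2*x >= -5 ==> (3*r <= 3*x + 2 && j < -19 && j > r - 7)) && ((!(j + 2*x >= -5)) ==> (((x <= 12 && k >= -13) ==> j > r - 7) && ((!(x <= 12 && k >= -13)) ==> j > r - 7)))
Answer: WP = (j + 2*x >= -5 ==> (3*r <= 3*x + 2 && j < -19 && j > r - 7)) && ((!(j + 2*x >= -5)) ==> (((x <= 12 && k >= -13) ==> j > r - 7) && ((!(x <= 12 && k >= -13)) ==> j > r - 7)))


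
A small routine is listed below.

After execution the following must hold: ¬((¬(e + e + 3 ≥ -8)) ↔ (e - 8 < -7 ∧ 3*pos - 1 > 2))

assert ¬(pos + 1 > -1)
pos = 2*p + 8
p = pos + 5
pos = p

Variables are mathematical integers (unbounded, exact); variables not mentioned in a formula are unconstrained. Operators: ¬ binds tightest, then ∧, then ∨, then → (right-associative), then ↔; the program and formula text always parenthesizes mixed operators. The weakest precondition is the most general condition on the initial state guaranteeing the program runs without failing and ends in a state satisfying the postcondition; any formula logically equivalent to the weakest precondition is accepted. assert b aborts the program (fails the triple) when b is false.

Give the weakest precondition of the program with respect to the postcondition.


Working backward. After the program, the postcondition ¬((¬(e + e + 3 ≥ -8)) ↔ (e - 8 < -7 ∧ 3*pos - 1 > 2)) must hold; in canonical form it is ¬((¬(2*e ≥ -11)) ↔ (e < 1 ∧ 3*pos > 3)).
Before pos := p: ¬((¬(2*e ≥ -11)) ↔ (e < 1 ∧ 3*p > 3))
Before p := pos + 5: ¬((¬(2*e ≥ -11)) ↔ (e < 1 ∧ 3*pos > -12))
Before pos := 2*p + 8: ¬((¬(2*e ≥ -11)) ↔ (e < 1 ∧ 6*p > -36))
Before assert ¬(pos + 1 > -1): (¬(pos > -2)) ∧ (¬((¬(2*e ≥ -11)) ↔ (e < 1 ∧ 6*p > -36)))
Answer: WP = (¬(pos > -2)) ∧ (¬((¬(2*e ≥ -11)) ↔ (e < 1 ∧ 6*p > -36)))


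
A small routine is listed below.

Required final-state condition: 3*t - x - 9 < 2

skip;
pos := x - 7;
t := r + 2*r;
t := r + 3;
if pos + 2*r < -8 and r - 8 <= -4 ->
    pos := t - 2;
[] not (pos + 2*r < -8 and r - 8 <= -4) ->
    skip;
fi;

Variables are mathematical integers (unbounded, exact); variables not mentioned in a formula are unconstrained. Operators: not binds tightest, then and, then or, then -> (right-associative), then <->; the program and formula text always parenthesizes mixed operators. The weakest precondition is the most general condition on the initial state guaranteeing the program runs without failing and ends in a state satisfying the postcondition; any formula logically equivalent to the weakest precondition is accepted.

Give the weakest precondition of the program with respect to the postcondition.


Working backward. After the program, the postcondition 3*t - x - 9 < 2 must hold; in canonical form it is 3*t < x + 11.
Then branch requires 3*t < x + 11; else branch requires 3*t < x + 11.
Before the if: ((pos + 2*r < -8 and r <= 4) -> 3*t < x + 11) and ((not (pos + 2*r < -8 and r <= 4)) -> 3*t < x + 11)
Before t := r + 3: ((pos + 2*r < -8 and r <= 4) -> 3*r < x + 2) and ((not (pos + 2*r < -8 and r <= 4)) -> 3*r < x + 2)
Before t := r + 2*r: ((pos + 2*r < -8 and r <= 4) -> 3*r < x + 2) and ((not (pos + 2*r < -8 and r <= 4)) -> 3*r < x + 2)
Before pos := x - 7: ((2*r + x < -1 and r <= 4) -> 3*r < x + 2) and ((not (2*r + x < -1 and r <= 4)) -> 3*r < x + 2)
Before skip: ((2*r + x < -1 and r <= 4) -> 3*r < x + 2) and ((not (2*r + x < -1 and r <= 4)) -> 3*r < x + 2)
Answer: WP = ((2*r + x < -1 and r <= 4) -> 3*r < x + 2) and ((not (2*r + x < -1 and r <= 4)) -> 3*r < x + 2)


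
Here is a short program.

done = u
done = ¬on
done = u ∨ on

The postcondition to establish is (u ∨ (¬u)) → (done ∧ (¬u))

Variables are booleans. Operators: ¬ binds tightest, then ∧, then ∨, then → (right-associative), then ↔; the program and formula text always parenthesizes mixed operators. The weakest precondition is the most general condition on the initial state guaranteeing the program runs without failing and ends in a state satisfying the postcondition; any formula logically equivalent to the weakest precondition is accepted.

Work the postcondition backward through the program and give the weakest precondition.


Working backward. After the program, the postcondition (u ∨ (¬u)) → (done ∧ (¬u)) must hold; in canonical form it is done ∧ (¬u).
Before done := u ∨ on: (u ∨ on) ∧ (¬u)
Before done := ¬on: (u ∨ on) ∧ (¬u)
Before done := u: (u ∨ on) ∧ (¬u)
Answer: WP = (u ∨ on) ∧ (¬u)


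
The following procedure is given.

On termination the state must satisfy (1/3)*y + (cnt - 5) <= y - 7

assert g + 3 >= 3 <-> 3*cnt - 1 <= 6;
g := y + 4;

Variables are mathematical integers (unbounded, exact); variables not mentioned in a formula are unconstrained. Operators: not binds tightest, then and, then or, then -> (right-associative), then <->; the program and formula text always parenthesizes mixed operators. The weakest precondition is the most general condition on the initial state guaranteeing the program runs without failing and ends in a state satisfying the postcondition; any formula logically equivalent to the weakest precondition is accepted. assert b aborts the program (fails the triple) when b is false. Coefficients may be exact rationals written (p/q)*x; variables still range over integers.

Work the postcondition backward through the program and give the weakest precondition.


Working backward. After the program, the postcondition (1/3)*y + (cnt - 5) <= y - 7 must hold; in canonical form it is cnt <= (2/3)*y - 2.
Before g := y + 4: cnt <= (2/3)*y - 2
Before assert g + 3 >= 3 <-> 3*cnt - 1 <= 6: (g >= 0 <-> 3*cnt <= 7) and cnt <= (2/3)*y - 2
Answer: WP = (g >= 0 <-> 3*cnt <= 7) and cnt <= (2/3)*y - 2
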